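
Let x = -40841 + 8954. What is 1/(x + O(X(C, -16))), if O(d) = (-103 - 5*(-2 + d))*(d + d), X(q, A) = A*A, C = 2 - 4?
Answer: -1/734863 ≈ -1.3608e-6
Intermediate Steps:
C = -2
X(q, A) = A²
x = -31887
O(d) = 2*d*(-93 - 5*d) (O(d) = (-103 + (10 - 5*d))*(2*d) = (-93 - 5*d)*(2*d) = 2*d*(-93 - 5*d))
1/(x + O(X(C, -16))) = 1/(-31887 - 2*(-16)²*(93 + 5*(-16)²)) = 1/(-31887 - 2*256*(93 + 5*256)) = 1/(-31887 - 2*256*(93 + 1280)) = 1/(-31887 - 2*256*1373) = 1/(-31887 - 702976) = 1/(-734863) = -1/734863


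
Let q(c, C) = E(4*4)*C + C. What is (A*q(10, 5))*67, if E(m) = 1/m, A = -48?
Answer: -17085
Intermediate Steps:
q(c, C) = 17*C/16 (q(c, C) = C/((4*4)) + C = C/16 + C = 17*C/16)
(A*q(10, 5))*67 = -51*5*67 = -48*85/16*67 = -255*67 = -17085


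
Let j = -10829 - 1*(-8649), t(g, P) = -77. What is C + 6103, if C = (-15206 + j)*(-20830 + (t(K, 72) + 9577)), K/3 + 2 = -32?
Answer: 196989483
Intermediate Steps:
K = -102 (K = -6 + 3*(-32) = -6 - 96 = -102)
j = -2180 (j = -10829 + 8649 = -2180)
C = 196983380 (C = (-15206 - 2180)*(-20830 + (-77 + 9577)) = -17386*(-20830 + 9500) = -17386*(-11330) = 196983380)
C + 6103 = 196983380 + 6103 = 196989483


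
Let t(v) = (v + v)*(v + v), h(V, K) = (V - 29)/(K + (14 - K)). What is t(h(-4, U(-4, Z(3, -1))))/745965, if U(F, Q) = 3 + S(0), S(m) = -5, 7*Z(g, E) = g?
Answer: 1/33565 ≈ 2.9793e-5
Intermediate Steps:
Z(g, E) = g/7
U(F, Q) = -2 (U(F, Q) = 3 - 5 = -2)
h(V, K) = -29/14 + V/14 (h(V, K) = (-29 + V)/14 = (-29 + V)*(1/14) = -29/14 + V/14)
t(v) = 4*v² (t(v) = (2*v)*(2*v) = 4*v²)
t(h(-4, U(-4, Z(3, -1))))/745965 = (4*(-29/14 + (1/14)*(-4))²)/745965 = (4*(-29/14 - 2/7)²)*(1/745965) = (4*(-33/14)²)*(1/745965) = (4*(1089/196))*(1/745965) = (1089/49)*(1/745965) = 1/33565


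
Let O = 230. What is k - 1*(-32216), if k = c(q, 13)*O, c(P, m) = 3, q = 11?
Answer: 32906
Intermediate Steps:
k = 690 (k = 3*230 = 690)
k - 1*(-32216) = 690 - 1*(-32216) = 690 + 32216 = 32906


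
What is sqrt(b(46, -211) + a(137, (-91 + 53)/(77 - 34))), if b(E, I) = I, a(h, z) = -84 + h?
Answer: I*sqrt(158) ≈ 12.57*I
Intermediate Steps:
sqrt(b(46, -211) + a(137, (-91 + 53)/(77 - 34))) = sqrt(-211 + (-84 + 137)) = sqrt(-211 + 53) = sqrt(-158) = I*sqrt(158)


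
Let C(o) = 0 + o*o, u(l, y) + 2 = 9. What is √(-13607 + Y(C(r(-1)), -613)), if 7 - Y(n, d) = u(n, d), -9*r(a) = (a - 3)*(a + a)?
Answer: I*√13607 ≈ 116.65*I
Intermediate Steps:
u(l, y) = 7 (u(l, y) = -2 + 9 = 7)
r(a) = -2*a*(-3 + a)/9 (r(a) = -(a - 3)*(a + a)/9 = -(-3 + a)*2*a/9 = -2*a*(-3 + a)/9)
C(o) = o² (C(o) = 0 + o² = o²)
Y(n, d) = 0 (Y(n, d) = 7 - 1*7 = 7 - 7 = 0)
√(-13607 + Y(C(r(-1)), -613)) = √(-13607 + 0) = √(-13607) = I*√13607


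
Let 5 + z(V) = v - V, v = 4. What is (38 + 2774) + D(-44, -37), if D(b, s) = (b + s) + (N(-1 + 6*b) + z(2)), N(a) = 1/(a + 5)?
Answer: 709279/260 ≈ 2728.0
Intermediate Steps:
N(a) = 1/(5 + a)
z(V) = -1 - V (z(V) = -5 + (4 - V) = -1 - V)
D(b, s) = -3 + b + s + 1/(4 + 6*b) (D(b, s) = (b + s) + (1/(5 + (-1 + 6*b)) + (-1 - 1*2)) = (b + s) + (1/(4 + 6*b) + (-1 - 2)) = (b + s) + (1/(4 + 6*b) - 3) = (b + s) + (-3 + 1/(4 + 6*b)) = -3 + b + s + 1/(4 + 6*b))
(38 + 2774) + D(-44, -37) = (38 + 2774) + (1 + 2*(2 + 3*(-44))*(-3 - 44 - 37))/(2*(2 + 3*(-44))) = 2812 + (1 + 2*(2 - 132)*(-84))/(2*(2 - 132)) = 2812 + (½)*(1 + 2*(-130)*(-84))/(-130) = 2812 + (½)*(-1/130)*(1 + 21840) = 2812 + (½)*(-1/130)*21841 = 2812 - 21841/260 = 709279/260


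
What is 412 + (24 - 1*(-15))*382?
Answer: 15310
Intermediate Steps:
412 + (24 - 1*(-15))*382 = 412 + (24 + 15)*382 = 412 + 39*382 = 412 + 14898 = 15310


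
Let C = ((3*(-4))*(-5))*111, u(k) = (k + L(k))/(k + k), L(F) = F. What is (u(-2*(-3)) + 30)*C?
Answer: 206460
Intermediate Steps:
u(k) = 1 (u(k) = (k + k)/(k + k) = (2*k)/((2*k)) = (2*k)*(1/(2*k)) = 1)
C = 6660 (C = -12*(-5)*111 = 60*111 = 6660)
(u(-2*(-3)) + 30)*C = (1 + 30)*6660 = 31*6660 = 206460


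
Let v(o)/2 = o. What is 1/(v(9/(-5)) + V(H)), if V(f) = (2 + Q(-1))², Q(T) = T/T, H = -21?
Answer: 5/27 ≈ 0.18519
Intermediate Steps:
Q(T) = 1
V(f) = 9 (V(f) = (2 + 1)² = 3² = 9)
v(o) = 2*o
1/(v(9/(-5)) + V(H)) = 1/(2*(9/(-5)) + 9) = 1/(2*(9*(-⅕)) + 9) = 1/(2*(-9/5) + 9) = 1/(-18/5 + 9) = 1/(27/5) = 5/27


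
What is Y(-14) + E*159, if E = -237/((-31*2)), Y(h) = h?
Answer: 36815/62 ≈ 593.79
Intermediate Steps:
E = 237/62 (E = -237/(-62) = -237*(-1/62) = 237/62 ≈ 3.8226)
Y(-14) + E*159 = -14 + (237/62)*159 = -14 + 37683/62 = 36815/62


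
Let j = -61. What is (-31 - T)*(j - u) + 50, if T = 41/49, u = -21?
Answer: 64850/49 ≈ 1323.5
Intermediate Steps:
T = 41/49 (T = 41*(1/49) = 41/49 ≈ 0.83673)
(-31 - T)*(j - u) + 50 = (-31 - 1*41/49)*(-61 - 1*(-21)) + 50 = (-31 - 41/49)*(-61 + 21) + 50 = -1560/49*(-40) + 50 = 62400/49 + 50 = 64850/49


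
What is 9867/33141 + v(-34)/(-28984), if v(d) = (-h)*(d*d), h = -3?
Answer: 14254345/80046562 ≈ 0.17808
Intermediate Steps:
v(d) = 3*d² (v(d) = (-1*(-3))*(d*d) = 3*d²)
9867/33141 + v(-34)/(-28984) = 9867/33141 + (3*(-34)²)/(-28984) = 9867*(1/33141) + (3*1156)*(-1/28984) = 3289/11047 + 3468*(-1/28984) = 3289/11047 - 867/7246 = 14254345/80046562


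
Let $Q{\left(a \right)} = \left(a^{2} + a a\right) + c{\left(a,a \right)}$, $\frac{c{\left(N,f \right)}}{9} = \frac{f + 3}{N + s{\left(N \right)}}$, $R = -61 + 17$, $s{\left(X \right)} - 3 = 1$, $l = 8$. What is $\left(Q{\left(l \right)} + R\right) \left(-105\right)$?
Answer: $- \frac{38745}{4} \approx -9686.3$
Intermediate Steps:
$s{\left(X \right)} = 4$ ($s{\left(X \right)} = 3 + 1 = 4$)
$R = -44$
$c{\left(N,f \right)} = \frac{9 \left(3 + f\right)}{4 + N}$ ($c{\left(N,f \right)} = 9 \frac{f + 3}{N + 4} = 9 \frac{3 + f}{4 + N} = \frac{9 \left(3 + f\right)}{4 + N}$)
$Q{\left(a \right)} = 2 a^{2} + \frac{9 \left(3 + a\right)}{4 + a}$ ($Q{\left(a \right)} = \left(a^{2} + a a\right) + \frac{9 \left(3 + a\right)}{4 + a} = \left(a^{2} + a^{2}\right) + \frac{9 \left(3 + a\right)}{4 + a} = 2 a^{2} + \frac{9 \left(3 + a\right)}{4 + a}$)
$\left(Q{\left(l \right)} + R\right) \left(-105\right) = \left(\frac{27 + 9 \cdot 8 + 2 \cdot 8^{2} \left(4 + 8\right)}{4 + 8} - 44\right) \left(-105\right) = \left(\frac{27 + 72 + 2 \cdot 64 \cdot 12}{12} - 44\right) \left(-105\right) = \left(\frac{27 + 72 + 1536}{12} - 44\right) \left(-105\right) = \left(\frac{1}{12} \cdot 1635 - 44\right) \left(-105\right) = \left(\frac{545}{4} - 44\right) \left(-105\right) = \frac{369}{4} \left(-105\right) = - \frac{38745}{4}$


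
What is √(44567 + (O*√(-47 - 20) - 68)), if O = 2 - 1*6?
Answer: √(44499 - 4*I*√67) ≈ 210.95 - 0.0776*I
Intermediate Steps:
O = -4 (O = 2 - 6 = -4)
√(44567 + (O*√(-47 - 20) - 68)) = √(44567 + (-4*√(-47 - 20) - 68)) = √(44567 + (-4*I*√67 - 68)) = √(44567 + (-68 - 4*I*√67)) = √(44499 - 4*I*√67)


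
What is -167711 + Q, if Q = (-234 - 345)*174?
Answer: -268457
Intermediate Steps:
Q = -100746 (Q = -579*174 = -100746)
-167711 + Q = -167711 - 100746 = -268457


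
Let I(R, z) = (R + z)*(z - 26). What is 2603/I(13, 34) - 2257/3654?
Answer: 4331365/686952 ≈ 6.3052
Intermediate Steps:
I(R, z) = (-26 + z)*(R + z) (I(R, z) = (R + z)*(-26 + z) = (-26 + z)*(R + z))
2603/I(13, 34) - 2257/3654 = 2603/(34² - 26*13 - 26*34 + 13*34) - 2257/3654 = 2603/(1156 - 338 - 884 + 442) - 2257*1/3654 = 2603/376 - 2257/3654 = 4331365/686952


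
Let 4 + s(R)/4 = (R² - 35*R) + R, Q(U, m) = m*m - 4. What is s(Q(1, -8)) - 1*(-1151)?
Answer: 7375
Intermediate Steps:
Q(U, m) = -4 + m² (Q(U, m) = m² - 4 = -4 + m²)
s(R) = -16 - 136*R + 4*R² (s(R) = -16 + 4*((R² - 35*R) + R) = -16 + 4*(R² - 34*R) = -16 + (-136*R + 4*R²) = -16 - 136*R + 4*R²)
s(Q(1, -8)) - 1*(-1151) = (-16 - 136*(-4 + (-8)²) + 4*(-4 + (-8)²)²) - 1*(-1151) = (-16 - 136*(-4 + 64) + 4*(-4 + 64)²) + 1151 = (-16 - 136*60 + 4*60²) + 1151 = (-16 - 8160 + 4*3600) + 1151 = (-16 - 8160 + 14400) + 1151 = 6224 + 1151 = 7375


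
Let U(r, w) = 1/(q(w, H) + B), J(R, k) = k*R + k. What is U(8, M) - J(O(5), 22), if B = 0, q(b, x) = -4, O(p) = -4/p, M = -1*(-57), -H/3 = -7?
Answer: -93/20 ≈ -4.6500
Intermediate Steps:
H = 21 (H = -3*(-7) = 21)
M = 57
J(R, k) = k + R*k (J(R, k) = R*k + k = k + R*k)
U(r, w) = -¼ (U(r, w) = 1/(-4 + 0) = 1/(-4) = -¼)
U(8, M) - J(O(5), 22) = -¼ - 22*(1 - 4/5) = -¼ - 22*(1 - 4*⅕) = -¼ - 22*(1 - ⅘) = -¼ - 22/5 = -93/20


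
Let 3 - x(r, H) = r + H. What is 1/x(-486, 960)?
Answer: -1/471 ≈ -0.0021231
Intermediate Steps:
x(r, H) = 3 - H - r (x(r, H) = 3 - (r + H) = 3 - (H + r) = 3 + (-H - r) = 3 - H - r)
1/x(-486, 960) = 1/(3 - 1*960 - 1*(-486)) = 1/(3 - 960 + 486) = 1/(-471) = -1/471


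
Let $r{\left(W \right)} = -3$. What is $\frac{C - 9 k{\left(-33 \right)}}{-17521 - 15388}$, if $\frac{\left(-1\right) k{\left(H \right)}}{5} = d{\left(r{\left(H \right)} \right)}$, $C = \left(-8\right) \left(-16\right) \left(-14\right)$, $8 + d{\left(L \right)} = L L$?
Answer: $\frac{1747}{32909} \approx 0.053086$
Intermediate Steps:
$d{\left(L \right)} = -8 + L^{2}$ ($d{\left(L \right)} = -8 + L L = -8 + L^{2}$)
$C = -1792$ ($C = 128 \left(-14\right) = -1792$)
$k{\left(H \right)} = -5$ ($k{\left(H \right)} = - 5 \left(-8 + \left(-3\right)^{2}\right) = - 5 \left(-8 + 9\right) = \left(-5\right) 1 = -5$)
$\frac{C - 9 k{\left(-33 \right)}}{-17521 - 15388} = \frac{-1792 - -45}{-17521 - 15388} = \frac{-1792 + 45}{-32909} = \left(-1747\right) \left(- \frac{1}{32909}\right) = \frac{1747}{32909}$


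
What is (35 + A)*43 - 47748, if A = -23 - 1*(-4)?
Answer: -47060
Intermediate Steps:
A = -19 (A = -23 + 4 = -19)
(35 + A)*43 - 47748 = (35 - 19)*43 - 47748 = 16*43 - 47748 = 688 - 47748 = -47060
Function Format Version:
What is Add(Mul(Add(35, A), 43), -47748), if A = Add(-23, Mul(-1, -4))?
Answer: -47060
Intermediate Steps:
A = -19 (A = Add(-23, 4) = -19)
Add(Mul(Add(35, A), 43), -47748) = Add(Mul(Add(35, -19), 43), -47748) = Add(Mul(16, 43), -47748) = Add(688, -47748) = -47060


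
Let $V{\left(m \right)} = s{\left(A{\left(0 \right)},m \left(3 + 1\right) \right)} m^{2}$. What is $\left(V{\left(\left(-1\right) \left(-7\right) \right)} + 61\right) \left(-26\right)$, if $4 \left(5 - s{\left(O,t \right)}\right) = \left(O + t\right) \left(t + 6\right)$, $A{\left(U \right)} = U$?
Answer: $295256$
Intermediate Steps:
$s{\left(O,t \right)} = 5 - \frac{\left(6 + t\right) \left(O + t\right)}{4}$ ($s{\left(O,t \right)} = 5 - \frac{\left(O + t\right) \left(t + 6\right)}{4} = 5 - \frac{\left(O + t\right) \left(6 + t\right)}{4} = 5 - \frac{\left(6 + t\right) \left(O + t\right)}{4}$)
$V{\left(m \right)} = m^{2} \left(5 - 6 m - 4 m^{2}\right)$ ($V{\left(m \right)} = \left(5 - 0 - \frac{3 m \left(3 + 1\right)}{2} - \frac{\left(m \left(3 + 1\right)\right)^{2}}{4} - 0 m \left(3 + 1\right)\right) m^{2} = \left(5 + 0 - \frac{3 m 4}{2} - \frac{\left(m 4\right)^{2}}{4} - 0 m 4\right) m^{2} = \left(5 + 0 - \frac{3 \cdot 4 m}{2} - \frac{\left(4 m\right)^{2}}{4} - 0 \cdot 4 m\right) m^{2} = \left(5 + 0 - 6 m - \frac{16 m^{2}}{4} + 0\right) m^{2} = \left(5 + 0 - 6 m - 4 m^{2} + 0\right) m^{2} = \left(5 - 6 m - 4 m^{2}\right) m^{2} = m^{2} \left(5 - 6 m - 4 m^{2}\right)$)
$\left(V{\left(\left(-1\right) \left(-7\right) \right)} + 61\right) \left(-26\right) = \left(\left(\left(-1\right) \left(-7\right)\right)^{2} \left(5 - 6 \left(\left(-1\right) \left(-7\right)\right) - 4 \left(\left(-1\right) \left(-7\right)\right)^{2}\right) + 61\right) \left(-26\right) = \left(7^{2} \left(5 - 42 - 4 \cdot 7^{2}\right) + 61\right) \left(-26\right) = \left(49 \left(5 - 42 - 196\right) + 61\right) \left(-26\right) = \left(49 \left(-233\right) + 61\right) \left(-26\right) = \left(-11417 + 61\right) \left(-26\right) = \left(-11356\right) \left(-26\right) = 295256$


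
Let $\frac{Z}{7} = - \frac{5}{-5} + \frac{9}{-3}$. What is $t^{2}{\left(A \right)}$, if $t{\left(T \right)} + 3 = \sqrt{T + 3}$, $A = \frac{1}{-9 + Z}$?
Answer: $\frac{275}{23} - \frac{12 \sqrt{391}}{23} \approx 1.6398$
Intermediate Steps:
$Z = -14$ ($Z = 7 \left(- \frac{5}{-5} + \frac{9}{-3}\right) = 7 \left(\left(-5\right) \left(- \frac{1}{5}\right) + 9 \left(- \frac{1}{3}\right)\right) = 7 \left(1 - 3\right) = 7 \left(-2\right) = -14$)
$A = - \frac{1}{23}$ ($A = \frac{1}{-9 - 14} = \frac{1}{-23} = - \frac{1}{23} \approx -0.043478$)
$t{\left(T \right)} = -3 + \sqrt{3 + T}$ ($t{\left(T \right)} = -3 + \sqrt{T + 3} = -3 + \sqrt{3 + T}$)
$t^{2}{\left(A \right)} = \left(-3 + \sqrt{3 - \frac{1}{23}}\right)^{2} = \left(-3 + \sqrt{\frac{68}{23}}\right)^{2} = \left(-3 + \frac{2 \sqrt{391}}{23}\right)^{2}$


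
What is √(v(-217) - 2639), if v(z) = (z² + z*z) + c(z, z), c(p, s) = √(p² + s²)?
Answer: √(91539 + 217*√2) ≈ 303.06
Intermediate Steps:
v(z) = 2*z² + √2*√(z²) (v(z) = (z² + z*z) + √(z² + z²) = (z² + z²) + √(2*z²) = 2*z² + √2*√(z²))
√(v(-217) - 2639) = √((2*(-217)² + √2*√((-217)²)) - 2639) = √((2*47089 + √2*√47089) - 2639) = √((94178 + √2*217) - 2639) = √((94178 + 217*√2) - 2639) = √(91539 + 217*√2)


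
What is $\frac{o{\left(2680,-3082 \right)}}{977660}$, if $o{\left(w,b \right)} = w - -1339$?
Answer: $\frac{4019}{977660} \approx 0.0041108$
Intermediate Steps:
$o{\left(w,b \right)} = 1339 + w$ ($o{\left(w,b \right)} = w + 1339 = 1339 + w$)
$\frac{o{\left(2680,-3082 \right)}}{977660} = \frac{1339 + 2680}{977660} = 4019 \cdot \frac{1}{977660} = \frac{4019}{977660}$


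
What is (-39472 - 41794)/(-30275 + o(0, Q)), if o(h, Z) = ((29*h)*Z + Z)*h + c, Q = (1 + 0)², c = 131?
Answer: 40633/15072 ≈ 2.6959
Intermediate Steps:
Q = 1 (Q = 1² = 1)
o(h, Z) = 131 + h*(Z + 29*Z*h) (o(h, Z) = ((29*h)*Z + Z)*h + 131 = (29*Z*h + Z)*h + 131 = (Z + 29*Z*h)*h + 131 = h*(Z + 29*Z*h) + 131 = 131 + h*(Z + 29*Z*h))
(-39472 - 41794)/(-30275 + o(0, Q)) = (-39472 - 41794)/(-30275 + (131 + 1*0 + 29*1*0²)) = -81266/(-30275 + (131 + 0 + 29*1*0)) = -81266/(-30275 + (131 + 0 + 0)) = -81266/(-30275 + 131) = -81266/(-30144) = -81266*(-1/30144) = 40633/15072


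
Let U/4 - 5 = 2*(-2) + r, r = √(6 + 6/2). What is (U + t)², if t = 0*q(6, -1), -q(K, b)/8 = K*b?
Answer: 256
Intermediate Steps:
q(K, b) = -8*K*b
r = 3 (r = √(6 + 6*(½)) = √(6 + 3) = √9 = 3)
U = 16 (U = 20 + 4*(2*(-2) + 3) = 20 + 4*(-4 + 3) = 20 + 4*(-1) = 20 - 4 = 16)
t = 0 (t = 0*(-8*6*(-1)) = 0*48 = 0)
(U + t)² = (16 + 0)² = 16² = 256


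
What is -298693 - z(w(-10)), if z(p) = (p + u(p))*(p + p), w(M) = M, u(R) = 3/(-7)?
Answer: -2092311/7 ≈ -2.9890e+5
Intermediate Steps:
u(R) = -3/7 (u(R) = 3*(-⅐) = -3/7)
z(p) = 2*p*(-3/7 + p) (z(p) = (p - 3/7)*(p + p) = (-3/7 + p)*(2*p) = 2*p*(-3/7 + p))
-298693 - z(w(-10)) = -298693 - 2*(-10)*(-3 + 7*(-10))/7 = -298693 - 2*(-10)*(-3 - 70)/7 = -298693 - 2*(-10)*(-73)/7 = -298693 - 1*1460/7 = -298693 - 1460/7 = -2092311/7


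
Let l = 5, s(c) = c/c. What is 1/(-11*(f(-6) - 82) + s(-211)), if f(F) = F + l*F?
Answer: 1/1299 ≈ 0.00076982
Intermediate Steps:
s(c) = 1
f(F) = 6*F (f(F) = F + 5*F = 6*F)
1/(-11*(f(-6) - 82) + s(-211)) = 1/(-11*(6*(-6) - 82) + 1) = 1/(-11*(-36 - 82) + 1) = 1/(-11*(-118) + 1) = 1/(1298 + 1) = 1/1299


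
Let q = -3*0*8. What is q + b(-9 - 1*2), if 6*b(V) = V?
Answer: -11/6 ≈ -1.8333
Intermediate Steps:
q = 0 (q = 0*8 = 0)
b(V) = V/6
q + b(-9 - 1*2) = 0 + (-9 - 1*2)/6 = 0 + (-9 - 2)/6 = 0 + (1/6)*(-11) = 0 - 11/6 = -11/6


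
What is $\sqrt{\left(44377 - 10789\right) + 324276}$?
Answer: $2 \sqrt{89466} \approx 598.22$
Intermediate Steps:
$\sqrt{\left(44377 - 10789\right) + 324276} = \sqrt{33588 + 324276} = \sqrt{357864} = 2 \sqrt{89466}$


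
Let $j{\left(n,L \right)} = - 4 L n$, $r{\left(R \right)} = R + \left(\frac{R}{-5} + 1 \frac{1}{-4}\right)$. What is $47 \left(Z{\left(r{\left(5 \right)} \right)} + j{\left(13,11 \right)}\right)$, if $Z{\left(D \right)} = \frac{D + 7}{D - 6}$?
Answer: $- \frac{243977}{9} \approx -27109.0$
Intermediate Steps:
$r{\left(R \right)} = - \frac{1}{4} + \frac{4 R}{5}$ ($r{\left(R \right)} = R + \left(R \left(- \frac{1}{5}\right) + 1 \left(- \frac{1}{4}\right)\right) = R - \left(\frac{1}{4} + \frac{R}{5}\right) = - \frac{1}{4} + \frac{4 R}{5}$)
$Z{\left(D \right)} = \frac{7 + D}{-6 + D}$
$j{\left(n,L \right)} = - 4 L n$
$47 \left(Z{\left(r{\left(5 \right)} \right)} + j{\left(13,11 \right)}\right) = 47 \left(\frac{7 + \left(- \frac{1}{4} + \frac{4}{5} \cdot 5\right)}{-6 + \left(- \frac{1}{4} + \frac{4}{5} \cdot 5\right)} - 44 \cdot 13\right) = 47 \left(\frac{7 + \left(- \frac{1}{4} + 4\right)}{-6 + \left(- \frac{1}{4} + 4\right)} - 572\right) = 47 \left(\frac{7 + \frac{15}{4}}{-6 + \frac{15}{4}} - 572\right) = 47 \left(\frac{1}{- \frac{9}{4}} \cdot \frac{43}{4} - 572\right) = 47 \left(\left(- \frac{4}{9}\right) \frac{43}{4} - 572\right) = 47 \left(- \frac{43}{9} - 572\right) = 47 \left(- \frac{5191}{9}\right) = - \frac{243977}{9}$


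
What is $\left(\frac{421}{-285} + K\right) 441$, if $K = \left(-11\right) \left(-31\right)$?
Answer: $\frac{14224308}{95} \approx 1.4973 \cdot 10^{5}$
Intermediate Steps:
$K = 341$
$\left(\frac{421}{-285} + K\right) 441 = \left(\frac{421}{-285} + 341\right) 441 = \left(421 \left(- \frac{1}{285}\right) + 341\right) 441 = \left(- \frac{421}{285} + 341\right) 441 = \frac{96764}{285} \cdot 441 = \frac{14224308}{95}$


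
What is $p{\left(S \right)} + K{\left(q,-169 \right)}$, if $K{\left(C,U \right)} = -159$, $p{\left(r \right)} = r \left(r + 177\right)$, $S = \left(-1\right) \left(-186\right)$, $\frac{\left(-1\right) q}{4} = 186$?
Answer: $67359$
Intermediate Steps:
$q = -744$ ($q = \left(-4\right) 186 = -744$)
$S = 186$
$p{\left(r \right)} = r \left(177 + r\right)$
$p{\left(S \right)} + K{\left(q,-169 \right)} = 186 \left(177 + 186\right) - 159 = 186 \cdot 363 - 159 = 67518 - 159 = 67359$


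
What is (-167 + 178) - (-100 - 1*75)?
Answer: 186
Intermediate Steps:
(-167 + 178) - (-100 - 1*75) = 11 - (-100 - 75) = 11 - 1*(-175) = 11 + 175 = 186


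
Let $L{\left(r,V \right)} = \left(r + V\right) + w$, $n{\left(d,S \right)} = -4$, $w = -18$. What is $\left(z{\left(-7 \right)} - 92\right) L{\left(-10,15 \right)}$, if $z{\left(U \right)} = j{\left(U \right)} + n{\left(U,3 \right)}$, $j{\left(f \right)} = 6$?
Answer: $1170$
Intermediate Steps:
$z{\left(U \right)} = 2$ ($z{\left(U \right)} = 6 - 4 = 2$)
$L{\left(r,V \right)} = -18 + V + r$ ($L{\left(r,V \right)} = \left(r + V\right) - 18 = \left(V + r\right) - 18 = -18 + V + r$)
$\left(z{\left(-7 \right)} - 92\right) L{\left(-10,15 \right)} = \left(2 - 92\right) \left(-18 + 15 - 10\right) = \left(-90\right) \left(-13\right) = 1170$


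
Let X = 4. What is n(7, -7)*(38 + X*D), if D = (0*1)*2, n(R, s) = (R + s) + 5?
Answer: 190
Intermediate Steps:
n(R, s) = 5 + R + s
D = 0 (D = 0*2 = 0)
n(7, -7)*(38 + X*D) = (5 + 7 - 7)*(38 + 4*0) = 5*(38 + 0) = 5*38 = 190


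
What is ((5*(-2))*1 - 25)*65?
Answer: -2275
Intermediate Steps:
((5*(-2))*1 - 25)*65 = (-10*1 - 25)*65 = (-10 - 25)*65 = -35*65 = -2275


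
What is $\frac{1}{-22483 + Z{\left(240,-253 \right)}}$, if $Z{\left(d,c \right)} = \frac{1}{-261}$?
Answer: $- \frac{261}{5868064} \approx -4.4478 \cdot 10^{-5}$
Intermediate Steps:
$Z{\left(d,c \right)} = - \frac{1}{261}$
$\frac{1}{-22483 + Z{\left(240,-253 \right)}} = \frac{1}{-22483 - \frac{1}{261}} = \frac{1}{- \frac{5868064}{261}} = - \frac{261}{5868064}$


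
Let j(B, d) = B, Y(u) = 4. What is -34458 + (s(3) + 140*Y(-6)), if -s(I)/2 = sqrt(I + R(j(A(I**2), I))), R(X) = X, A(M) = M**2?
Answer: -33898 - 4*sqrt(21) ≈ -33916.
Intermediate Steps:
s(I) = -2*sqrt(I + I**4) (s(I) = -2*sqrt(I + (I**2)**2) = -2*sqrt(I + I**4))
-34458 + (s(3) + 140*Y(-6)) = -34458 + (-2*sqrt(3 + 3**4) + 140*4) = -34458 + (-2*sqrt(3 + 81) + 560) = -34458 + (-4*sqrt(21) + 560) = -34458 + (560 - 4*sqrt(21)) = -33898 - 4*sqrt(21)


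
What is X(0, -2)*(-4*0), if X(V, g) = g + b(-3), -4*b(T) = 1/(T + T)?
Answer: 0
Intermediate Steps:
b(T) = -1/(8*T) (b(T) = -1/(4*(T + T)) = -1/(2*T)/4 = -1/(8*T))
X(V, g) = 1/24 + g (X(V, g) = g - ⅛/(-3) = g - ⅛*(-⅓) = g + 1/24 = 1/24 + g)
X(0, -2)*(-4*0) = (1/24 - 2)*(-4*0) = -47/24*0 = 0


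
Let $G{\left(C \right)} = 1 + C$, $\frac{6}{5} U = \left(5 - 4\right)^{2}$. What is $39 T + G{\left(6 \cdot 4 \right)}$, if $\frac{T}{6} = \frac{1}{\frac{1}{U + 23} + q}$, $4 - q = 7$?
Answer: $- \frac{2543}{47} \approx -54.106$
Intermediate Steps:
$q = -3$ ($q = 4 - 7 = -3$)
$U = \frac{5}{6}$ ($U = \frac{5 \left(5 - 4\right)^{2}}{6} = \frac{5 \cdot 1^{2}}{6} = \frac{5}{6} \cdot 1 = \frac{5}{6} \approx 0.83333$)
$T = - \frac{286}{141}$ ($T = \frac{6}{\frac{1}{\frac{5}{6} + 23} - 3} = \frac{6}{\frac{1}{\frac{143}{6}} - 3} = \frac{6}{\frac{6}{143} - 3} = \frac{6}{- \frac{423}{143}} = 6 \left(- \frac{143}{423}\right) = - \frac{286}{141} \approx -2.0284$)
$39 T + G{\left(6 \cdot 4 \right)} = 39 \left(- \frac{286}{141}\right) + \left(1 + 6 \cdot 4\right) = - \frac{3718}{47} + \left(1 + 24\right) = - \frac{3718}{47} + 25 = - \frac{2543}{47}$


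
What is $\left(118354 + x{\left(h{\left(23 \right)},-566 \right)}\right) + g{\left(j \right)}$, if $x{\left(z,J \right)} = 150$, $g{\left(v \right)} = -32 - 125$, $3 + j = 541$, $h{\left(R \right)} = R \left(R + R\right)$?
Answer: $118347$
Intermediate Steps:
$h{\left(R \right)} = 2 R^{2}$ ($h{\left(R \right)} = R 2 R = 2 R^{2}$)
$j = 538$ ($j = -3 + 541 = 538$)
$g{\left(v \right)} = -157$
$\left(118354 + x{\left(h{\left(23 \right)},-566 \right)}\right) + g{\left(j \right)} = \left(118354 + 150\right) - 157 = 118504 - 157 = 118347$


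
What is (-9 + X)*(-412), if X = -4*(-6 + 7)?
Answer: 5356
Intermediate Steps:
X = -4 (X = -4*1 = -4)
(-9 + X)*(-412) = (-9 - 4)*(-412) = -13*(-412) = 5356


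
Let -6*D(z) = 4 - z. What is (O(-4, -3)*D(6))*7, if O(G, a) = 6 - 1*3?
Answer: 7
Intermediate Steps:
O(G, a) = 3 (O(G, a) = 6 - 3 = 3)
D(z) = -⅔ + z/6 (D(z) = -(4 - z)/6 = -⅔ + z/6)
(O(-4, -3)*D(6))*7 = (3*(-⅔ + (⅙)*6))*7 = (3*(-⅔ + 1))*7 = (3*(⅓))*7 = 1*7 = 7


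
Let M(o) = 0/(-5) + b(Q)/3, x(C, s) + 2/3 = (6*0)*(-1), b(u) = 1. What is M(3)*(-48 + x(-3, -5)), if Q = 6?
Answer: -146/9 ≈ -16.222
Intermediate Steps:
x(C, s) = -⅔ (x(C, s) = -⅔ + (6*0)*(-1) = -⅔ + 0*(-1) = -⅔ + 0 = -⅔)
M(o) = ⅓ (M(o) = 0/(-5) + 1/3 = 0*(-⅕) + 1*(⅓) = 0 + ⅓ = ⅓)
M(3)*(-48 + x(-3, -5)) = (-48 - ⅔)/3 = (⅓)*(-146/3) = -146/9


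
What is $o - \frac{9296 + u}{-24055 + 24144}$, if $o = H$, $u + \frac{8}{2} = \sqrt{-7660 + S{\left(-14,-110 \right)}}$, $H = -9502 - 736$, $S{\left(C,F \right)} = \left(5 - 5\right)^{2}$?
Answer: $- \frac{920474}{89} - \frac{2 i \sqrt{1915}}{89} \approx -10342.0 - 0.98339 i$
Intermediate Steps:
$S{\left(C,F \right)} = 0$ ($S{\left(C,F \right)} = 0^{2} = 0$)
$H = -10238$ ($H = -9502 - 736 = -10238$)
$u = -4 + 2 i \sqrt{1915}$ ($u = -4 + \sqrt{-7660 + 0} = -4 + \sqrt{-7660} = -4 + 2 i \sqrt{1915} \approx -4.0 + 87.521 i$)
$o = -10238$
$o - \frac{9296 + u}{-24055 + 24144} = -10238 - \frac{9296 - \left(4 - 2 i \sqrt{1915}\right)}{-24055 + 24144} = -10238 - \frac{9292 + 2 i \sqrt{1915}}{89} = -10238 - \left(9292 + 2 i \sqrt{1915}\right) \frac{1}{89} = -10238 - \left(\frac{9292}{89} + \frac{2 i \sqrt{1915}}{89}\right) = - \frac{920474}{89} - \frac{2 i \sqrt{1915}}{89}$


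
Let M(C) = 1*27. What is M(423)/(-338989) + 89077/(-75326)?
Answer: -30198156955/25534685414 ≈ -1.1826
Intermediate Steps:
M(C) = 27
M(423)/(-338989) + 89077/(-75326) = 27/(-338989) + 89077/(-75326) = 27*(-1/338989) + 89077*(-1/75326) = -27/338989 - 89077/75326 = -30198156955/25534685414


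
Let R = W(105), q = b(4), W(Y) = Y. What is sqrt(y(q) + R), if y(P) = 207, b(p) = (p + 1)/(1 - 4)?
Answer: 2*sqrt(78) ≈ 17.664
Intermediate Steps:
b(p) = -1/3 - p/3 (b(p) = (1 + p)/(-3) = (1 + p)*(-1/3) = -1/3 - p/3)
q = -5/3 (q = -1/3 - 1/3*4 = -1/3 - 4/3 = -5/3 ≈ -1.6667)
R = 105
sqrt(y(q) + R) = sqrt(207 + 105) = sqrt(312) = 2*sqrt(78)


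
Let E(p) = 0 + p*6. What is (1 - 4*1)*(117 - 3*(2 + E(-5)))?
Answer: -603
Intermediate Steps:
E(p) = 6*p (E(p) = 0 + 6*p = 6*p)
(1 - 4*1)*(117 - 3*(2 + E(-5))) = (1 - 4*1)*(117 - 3*(2 + 6*(-5))) = (1 - 4)*(117 - 3*(2 - 30)) = -3*(117 - 3*(-28)) = -3*(117 + 84) = -3*201 = -603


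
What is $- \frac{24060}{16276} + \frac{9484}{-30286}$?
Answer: $- \frac{110380343}{61616867} \approx -1.7914$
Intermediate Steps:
$- \frac{24060}{16276} + \frac{9484}{-30286} = \left(-24060\right) \frac{1}{16276} + 9484 \left(- \frac{1}{30286}\right) = - \frac{6015}{4069} - \frac{4742}{15143} = - \frac{110380343}{61616867}$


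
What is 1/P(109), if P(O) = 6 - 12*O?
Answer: -1/1302 ≈ -0.00076805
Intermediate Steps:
1/P(109) = 1/(6 - 12*109) = 1/(6 - 1308) = 1/(-1302) = -1/1302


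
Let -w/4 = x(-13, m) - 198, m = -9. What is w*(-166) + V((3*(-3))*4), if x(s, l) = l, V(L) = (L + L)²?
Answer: -132264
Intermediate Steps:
V(L) = 4*L² (V(L) = (2*L)² = 4*L²)
w = 828 (w = -4*(-9 - 198) = -4*(-207) = 828)
w*(-166) + V((3*(-3))*4) = 828*(-166) + 4*((3*(-3))*4)² = -137448 + 4*(-9*4)² = -137448 + 4*(-36)² = -137448 + 4*1296 = -137448 + 5184 = -132264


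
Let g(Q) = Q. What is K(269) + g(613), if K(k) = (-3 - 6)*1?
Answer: 604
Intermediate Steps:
K(k) = -9 (K(k) = -9*1 = -9)
K(269) + g(613) = -9 + 613 = 604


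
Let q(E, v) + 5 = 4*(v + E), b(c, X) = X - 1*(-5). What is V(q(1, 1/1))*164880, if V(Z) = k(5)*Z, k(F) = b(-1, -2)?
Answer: 1483920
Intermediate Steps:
b(c, X) = 5 + X (b(c, X) = X + 5 = 5 + X)
k(F) = 3 (k(F) = 5 - 2 = 3)
q(E, v) = -5 + 4*E + 4*v (q(E, v) = -5 + 4*(v + E) = -5 + 4*(E + v) = -5 + (4*E + 4*v) = -5 + 4*E + 4*v)
V(Z) = 3*Z
V(q(1, 1/1))*164880 = (3*(-5 + 4*1 + 4/1))*164880 = (3*(-5 + 4 + 4*1))*164880 = (3*(-5 + 4 + 4))*164880 = (3*3)*164880 = 9*164880 = 1483920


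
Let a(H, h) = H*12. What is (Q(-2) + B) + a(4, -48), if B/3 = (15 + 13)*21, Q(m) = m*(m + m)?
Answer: 1820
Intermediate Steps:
a(H, h) = 12*H
Q(m) = 2*m**2 (Q(m) = m*(2*m) = 2*m**2)
B = 1764 (B = 3*((15 + 13)*21) = 3*(28*21) = 3*588 = 1764)
(Q(-2) + B) + a(4, -48) = (2*(-2)**2 + 1764) + 12*4 = (2*4 + 1764) + 48 = (8 + 1764) + 48 = 1772 + 48 = 1820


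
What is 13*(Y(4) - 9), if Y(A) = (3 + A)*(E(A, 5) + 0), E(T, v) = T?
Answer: 247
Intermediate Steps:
Y(A) = A*(3 + A) (Y(A) = (3 + A)*(A + 0) = (3 + A)*A = A*(3 + A))
13*(Y(4) - 9) = 13*(4*(3 + 4) - 9) = 13*(4*7 - 9) = 13*(28 - 9) = 13*19 = 247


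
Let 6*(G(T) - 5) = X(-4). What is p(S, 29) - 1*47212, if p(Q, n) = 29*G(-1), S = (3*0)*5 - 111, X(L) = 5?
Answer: -282257/6 ≈ -47043.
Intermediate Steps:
G(T) = 35/6 (G(T) = 5 + (1/6)*5 = 5 + 5/6 = 35/6)
S = -111 (S = 0*5 - 111 = 0 - 111 = -111)
p(Q, n) = 1015/6 (p(Q, n) = 29*(35/6) = 1015/6)
p(S, 29) - 1*47212 = 1015/6 - 1*47212 = 1015/6 - 47212 = -282257/6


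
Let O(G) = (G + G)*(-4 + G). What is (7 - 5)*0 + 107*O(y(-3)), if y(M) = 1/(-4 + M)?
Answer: 6206/49 ≈ 126.65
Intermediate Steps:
O(G) = 2*G*(-4 + G) (O(G) = (2*G)*(-4 + G) = 2*G*(-4 + G))
(7 - 5)*0 + 107*O(y(-3)) = (7 - 5)*0 + 107*(2*(-4 + 1/(-4 - 3))/(-4 - 3)) = 2*0 + 107*(2*(-4 + 1/(-7))/(-7)) = 0 + 107*(2*(-1/7)*(-4 - 1/7)) = 0 + 107*(2*(-1/7)*(-29/7)) = 0 + 107*(58/49) = 0 + 6206/49 = 6206/49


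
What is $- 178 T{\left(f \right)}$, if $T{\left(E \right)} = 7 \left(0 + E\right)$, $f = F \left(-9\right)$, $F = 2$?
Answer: $22428$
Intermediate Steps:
$f = -18$ ($f = 2 \left(-9\right) = -18$)
$T{\left(E \right)} = 7 E$
$- 178 T{\left(f \right)} = - 178 \cdot 7 \left(-18\right) = \left(-178\right) \left(-126\right) = 22428$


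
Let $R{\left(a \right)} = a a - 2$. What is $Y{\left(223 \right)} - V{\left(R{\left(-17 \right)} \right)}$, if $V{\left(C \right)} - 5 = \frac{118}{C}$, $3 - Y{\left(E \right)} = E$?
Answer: $- \frac{64693}{287} \approx -225.41$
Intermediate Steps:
$Y{\left(E \right)} = 3 - E$
$R{\left(a \right)} = -2 + a^{2}$ ($R{\left(a \right)} = a^{2} - 2 = -2 + a^{2}$)
$V{\left(C \right)} = 5 + \frac{118}{C}$
$Y{\left(223 \right)} - V{\left(R{\left(-17 \right)} \right)} = \left(3 - 223\right) - \left(5 + \frac{118}{-2 + \left(-17\right)^{2}}\right) = \left(3 - 223\right) - \left(5 + \frac{118}{-2 + 289}\right) = -220 - \left(5 + \frac{118}{287}\right) = -220 - \frac{1553}{287} = - \frac{64693}{287}$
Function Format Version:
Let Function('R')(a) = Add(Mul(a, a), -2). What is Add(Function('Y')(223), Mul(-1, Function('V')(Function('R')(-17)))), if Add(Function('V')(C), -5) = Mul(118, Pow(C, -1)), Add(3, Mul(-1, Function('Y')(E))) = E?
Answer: Rational(-64693, 287) ≈ -225.41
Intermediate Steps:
Function('Y')(E) = Add(3, Mul(-1, E))
Function('R')(a) = Add(-2, Pow(a, 2)) (Function('R')(a) = Add(Pow(a, 2), -2) = Add(-2, Pow(a, 2)))
Function('V')(C) = Add(5, Mul(118, Pow(C, -1)))
Add(Function('Y')(223), Mul(-1, Function('V')(Function('R')(-17)))) = Add(Add(3, Mul(-1, 223)), Mul(-1, Add(5, Mul(118, Pow(Add(-2, Pow(-17, 2)), -1))))) = Add(Add(3, -223), Mul(-1, Add(5, Mul(118, Pow(Add(-2, 289), -1))))) = Add(-220, Mul(-1, Add(5, Mul(118, Pow(287, -1))))) = Add(-220, Mul(-1, Add(5, Mul(118, Rational(1, 287))))) = Add(-220, Mul(-1, Add(5, Rational(118, 287)))) = Add(-220, Mul(-1, Rational(1553, 287))) = Add(-220, Rational(-1553, 287)) = Rational(-64693, 287)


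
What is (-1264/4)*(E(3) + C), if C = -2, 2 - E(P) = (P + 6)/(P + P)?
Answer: 474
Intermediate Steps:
E(P) = 2 - (6 + P)/(2*P) (E(P) = 2 - (P + 6)/(P + P) = 2 - (6 + P)/(2*P))
(-1264/4)*(E(3) + C) = (-1264/4)*((3/2 - 3/3) - 2) = (-1264/4)*((3/2 - 3*⅓) - 2) = (-16*79/4)*((3/2 - 1) - 2) = -316*(½ - 2) = -316*(-3/2) = 474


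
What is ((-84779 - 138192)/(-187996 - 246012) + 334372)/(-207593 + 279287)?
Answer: 16124482883/3457307728 ≈ 4.6639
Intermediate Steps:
((-84779 - 138192)/(-187996 - 246012) + 334372)/(-207593 + 279287) = (-222971/(-434008) + 334372)/71694 = (-222971*(-1/434008) + 334372)*(1/71694) = (222971/434008 + 334372)*(1/71694) = (145120345947/434008)*(1/71694) = 16124482883/3457307728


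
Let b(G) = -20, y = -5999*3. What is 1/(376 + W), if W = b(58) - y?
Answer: 1/18353 ≈ 5.4487e-5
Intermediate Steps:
y = -17997
W = 17977 (W = -20 - 1*(-17997) = -20 + 17997 = 17977)
1/(376 + W) = 1/(376 + 17977) = 1/18353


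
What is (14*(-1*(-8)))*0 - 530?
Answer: -530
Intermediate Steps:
(14*(-1*(-8)))*0 - 530 = (14*8)*0 - 530 = 112*0 - 530 = 0 - 530 = -530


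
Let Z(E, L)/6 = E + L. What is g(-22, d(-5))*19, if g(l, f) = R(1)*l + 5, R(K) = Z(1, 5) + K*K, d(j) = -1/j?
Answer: -15371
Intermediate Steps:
Z(E, L) = 6*E + 6*L (Z(E, L) = 6*(E + L) = 6*E + 6*L)
R(K) = 36 + K² (R(K) = (6*1 + 6*5) + K*K = (6 + 30) + K² = 36 + K²)
g(l, f) = 5 + 37*l (g(l, f) = (36 + 1²)*l + 5 = (36 + 1)*l + 5 = 37*l + 5 = 5 + 37*l)
g(-22, d(-5))*19 = (5 + 37*(-22))*19 = (5 - 814)*19 = -809*19 = -15371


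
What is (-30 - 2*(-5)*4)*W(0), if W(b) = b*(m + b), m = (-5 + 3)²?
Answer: 0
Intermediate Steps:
m = 4 (m = (-2)² = 4)
W(b) = b*(4 + b)
(-30 - 2*(-5)*4)*W(0) = (-30 - 2*(-5)*4)*(0*(4 + 0)) = (-30 + 10*4)*(0*4) = (-30 + 40)*0 = 10*0 = 0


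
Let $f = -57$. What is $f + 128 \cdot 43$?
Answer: $5447$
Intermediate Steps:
$f + 128 \cdot 43 = -57 + 128 \cdot 43 = -57 + 5504 = 5447$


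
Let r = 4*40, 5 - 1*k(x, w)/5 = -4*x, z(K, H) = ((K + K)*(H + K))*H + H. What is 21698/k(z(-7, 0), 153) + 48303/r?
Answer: 935851/800 ≈ 1169.8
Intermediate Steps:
z(K, H) = H + 2*H*K*(H + K) (z(K, H) = ((2*K)*(H + K))*H + H = (2*K*(H + K))*H + H = 2*H*K*(H + K) + H = H + 2*H*K*(H + K))
k(x, w) = 25 + 20*x (k(x, w) = 25 - (-20)*x = 25 + 20*x)
r = 160
21698/k(z(-7, 0), 153) + 48303/r = 21698/(25 + 20*(0*(1 + 2*(-7)**2 + 2*0*(-7)))) + 48303/160 = 21698/(25 + 20*(0*(1 + 2*49 + 0))) + 48303*(1/160) = 21698/(25 + 20*(0*(1 + 98 + 0))) + 48303/160 = 21698/(25 + 20*(0*99)) + 48303/160 = 21698/(25 + 20*0) + 48303/160 = 21698/(25 + 0) + 48303/160 = 21698/25 + 48303/160 = 935851/800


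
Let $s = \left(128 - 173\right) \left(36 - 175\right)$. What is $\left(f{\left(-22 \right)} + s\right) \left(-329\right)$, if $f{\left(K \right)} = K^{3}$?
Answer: $1445297$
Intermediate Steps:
$s = 6255$ ($s = \left(-45\right) \left(-139\right) = 6255$)
$\left(f{\left(-22 \right)} + s\right) \left(-329\right) = \left(\left(-22\right)^{3} + 6255\right) \left(-329\right) = \left(-10648 + 6255\right) \left(-329\right) = \left(-4393\right) \left(-329\right) = 1445297$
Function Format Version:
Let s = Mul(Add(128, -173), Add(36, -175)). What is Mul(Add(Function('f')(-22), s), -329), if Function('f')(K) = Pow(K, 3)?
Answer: 1445297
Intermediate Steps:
s = 6255 (s = Mul(-45, -139) = 6255)
Mul(Add(Function('f')(-22), s), -329) = Mul(Add(Pow(-22, 3), 6255), -329) = Mul(Add(-10648, 6255), -329) = Mul(-4393, -329) = 1445297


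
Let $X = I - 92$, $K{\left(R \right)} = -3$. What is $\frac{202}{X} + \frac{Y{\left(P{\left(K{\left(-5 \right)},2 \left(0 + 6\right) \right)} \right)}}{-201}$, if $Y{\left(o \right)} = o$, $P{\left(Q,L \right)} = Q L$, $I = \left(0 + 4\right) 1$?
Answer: $- \frac{6239}{2948} \approx -2.1163$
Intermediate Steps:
$I = 4$ ($I = 4 \cdot 1 = 4$)
$P{\left(Q,L \right)} = L Q$
$X = -88$ ($X = 4 - 92 = -88$)
$\frac{202}{X} + \frac{Y{\left(P{\left(K{\left(-5 \right)},2 \left(0 + 6\right) \right)} \right)}}{-201} = \frac{202}{-88} + \frac{2 \left(0 + 6\right) \left(-3\right)}{-201} = 202 \left(- \frac{1}{88}\right) + 2 \cdot 6 \left(-3\right) \left(- \frac{1}{201}\right) = - \frac{101}{44} + 12 \left(-3\right) \left(- \frac{1}{201}\right) = - \frac{101}{44} - - \frac{12}{67} = - \frac{101}{44} + \frac{12}{67} = - \frac{6239}{2948}$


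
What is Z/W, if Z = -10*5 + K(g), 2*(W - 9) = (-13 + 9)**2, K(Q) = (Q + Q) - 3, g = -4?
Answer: -61/17 ≈ -3.5882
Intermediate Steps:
K(Q) = -3 + 2*Q (K(Q) = 2*Q - 3 = -3 + 2*Q)
W = 17 (W = 9 + (-13 + 9)**2/2 = 9 + (1/2)*(-4)**2 = 9 + (1/2)*16 = 9 + 8 = 17)
Z = -61 (Z = -10*5 + (-3 + 2*(-4)) = -50 + (-3 - 8) = -50 - 11 = -61)
Z/W = -61/17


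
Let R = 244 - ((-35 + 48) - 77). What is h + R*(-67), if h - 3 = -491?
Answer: -21124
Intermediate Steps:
h = -488 (h = 3 - 491 = -488)
R = 308 (R = 244 - (13 - 77) = 244 - 1*(-64) = 244 + 64 = 308)
h + R*(-67) = -488 + 308*(-67) = -488 - 20636 = -21124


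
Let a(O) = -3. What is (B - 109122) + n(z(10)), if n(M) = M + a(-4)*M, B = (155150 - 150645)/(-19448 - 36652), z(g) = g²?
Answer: -72152573/660 ≈ -1.0932e+5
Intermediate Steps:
B = -53/660 (B = 4505/(-56100) = 4505*(-1/56100) = -53/660 ≈ -0.080303)
n(M) = -2*M (n(M) = M - 3*M = -2*M)
(B - 109122) + n(z(10)) = (-53/660 - 109122) - 2*10² = -72020573/660 - 2*100 = -72020573/660 - 200 = -72152573/660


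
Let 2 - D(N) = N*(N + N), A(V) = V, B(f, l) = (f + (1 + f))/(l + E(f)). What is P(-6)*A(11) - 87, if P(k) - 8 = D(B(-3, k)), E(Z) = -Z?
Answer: -343/9 ≈ -38.111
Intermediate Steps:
B(f, l) = (1 + 2*f)/(l - f) (B(f, l) = (f + (1 + f))/(l - f) = (1 + 2*f)/(l - f))
D(N) = 2 - 2*N² (D(N) = 2 - N*(N + N) = 2 - N*2*N = 2 - 2*N²)
P(k) = 10 - 50/(-3 - k)² (P(k) = 8 + (2 - 2*(-1 - 2*(-3))²/(-3 - k)²) = 8 + (2 - 2*(-1 + 6)²/(-3 - k)²) = 8 + (2 - 2*25/(-3 - k)²) = 8 + (2 - 50/(-3 - k)²) = 10 - 50/(-3 - k)²)
P(-6)*A(11) - 87 = (10 - 50/(3 - 6)²)*11 - 87 = (10 - 50/(-3)²)*11 - 87 = (10 - 50*⅑)*11 - 87 = (10 - 50/9)*11 - 87 = (40/9)*11 - 87 = 440/9 - 87 = -343/9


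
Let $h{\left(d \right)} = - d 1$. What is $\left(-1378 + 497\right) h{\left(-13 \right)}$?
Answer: $-11453$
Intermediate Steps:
$h{\left(d \right)} = - d$
$\left(-1378 + 497\right) h{\left(-13 \right)} = \left(-1378 + 497\right) \left(\left(-1\right) \left(-13\right)\right) = \left(-881\right) 13 = -11453$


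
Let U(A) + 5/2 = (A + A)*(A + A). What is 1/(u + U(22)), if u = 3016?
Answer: 2/9899 ≈ 0.00020204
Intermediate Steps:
U(A) = -5/2 + 4*A² (U(A) = -5/2 + (A + A)*(A + A) = -5/2 + (2*A)*(2*A) = -5/2 + 4*A²)
1/(u + U(22)) = 1/(3016 + (-5/2 + 4*22²)) = 1/(3016 + (-5/2 + 4*484)) = 1/(3016 + (-5/2 + 1936)) = 1/(3016 + 3867/2) = 1/(9899/2) = 2/9899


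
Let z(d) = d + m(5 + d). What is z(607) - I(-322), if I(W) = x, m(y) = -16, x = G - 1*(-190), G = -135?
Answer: 536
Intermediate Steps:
x = 55 (x = -135 - 1*(-190) = -135 + 190 = 55)
I(W) = 55
z(d) = -16 + d (z(d) = d - 16 = -16 + d)
z(607) - I(-322) = (-16 + 607) - 1*55 = 591 - 55 = 536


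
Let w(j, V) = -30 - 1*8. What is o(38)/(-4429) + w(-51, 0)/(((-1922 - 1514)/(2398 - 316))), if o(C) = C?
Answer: 87568549/3804511 ≈ 23.017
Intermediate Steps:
w(j, V) = -38 (w(j, V) = -30 - 8 = -38)
o(38)/(-4429) + w(-51, 0)/(((-1922 - 1514)/(2398 - 316))) = 38/(-4429) - 38*(2398 - 316)/(-1922 - 1514) = 38*(-1/4429) - 38/((-3436/2082)) = -38/4429 - 38/((-3436*1/2082)) = -38/4429 - 38/(-1718/1041) = -38/4429 - 38*(-1041/1718) = -38/4429 + 19779/859 = 87568549/3804511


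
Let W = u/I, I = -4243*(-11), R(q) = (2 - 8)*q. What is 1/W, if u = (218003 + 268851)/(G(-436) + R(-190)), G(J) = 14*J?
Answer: -115842386/243427 ≈ -475.88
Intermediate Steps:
R(q) = -6*q
I = 46673
u = -243427/2482 (u = (218003 + 268851)/(14*(-436) - 6*(-190)) = 486854/(-6104 + 1140) = 486854/(-4964) = 486854*(-1/4964) = -243427/2482 ≈ -98.077)
W = -243427/115842386 (W = -243427/2482/46673 = -243427/2482*1/46673 = -243427/115842386 ≈ -0.0021014)
1/W = 1/(-243427/115842386) = -115842386/243427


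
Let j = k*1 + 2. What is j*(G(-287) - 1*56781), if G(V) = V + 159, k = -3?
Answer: 56909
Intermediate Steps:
G(V) = 159 + V
j = -1 (j = -3*1 + 2 = -3 + 2 = -1)
j*(G(-287) - 1*56781) = -((159 - 287) - 1*56781) = -(-128 - 56781) = -1*(-56909) = 56909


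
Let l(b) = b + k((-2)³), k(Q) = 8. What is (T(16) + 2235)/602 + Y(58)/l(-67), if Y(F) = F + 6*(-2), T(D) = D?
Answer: 105117/35518 ≈ 2.9595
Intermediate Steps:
l(b) = 8 + b (l(b) = b + 8 = 8 + b)
Y(F) = -12 + F (Y(F) = F - 12 = -12 + F)
(T(16) + 2235)/602 + Y(58)/l(-67) = (16 + 2235)/602 + (-12 + 58)/(8 - 67) = 2251*(1/602) + 46/(-59) = 2251/602 + 46*(-1/59) = 2251/602 - 46/59 = 105117/35518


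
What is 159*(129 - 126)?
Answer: 477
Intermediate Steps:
159*(129 - 126) = 159*3 = 477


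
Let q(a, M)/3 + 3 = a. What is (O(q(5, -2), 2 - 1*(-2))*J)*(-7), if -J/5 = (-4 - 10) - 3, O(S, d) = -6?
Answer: 3570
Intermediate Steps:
q(a, M) = -9 + 3*a
J = 85 (J = -5*((-4 - 10) - 3) = -5*(-14 - 3) = -5*(-17) = 85)
(O(q(5, -2), 2 - 1*(-2))*J)*(-7) = -6*85*(-7) = -510*(-7) = 3570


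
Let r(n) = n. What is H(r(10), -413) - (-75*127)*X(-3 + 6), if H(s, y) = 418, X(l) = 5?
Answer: 48043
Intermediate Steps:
H(r(10), -413) - (-75*127)*X(-3 + 6) = 418 - (-75*127)*5 = 418 - (-9525)*5 = 418 - 1*(-47625) = 418 + 47625 = 48043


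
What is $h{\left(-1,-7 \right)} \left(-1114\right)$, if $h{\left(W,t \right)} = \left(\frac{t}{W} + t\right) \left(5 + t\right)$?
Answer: $0$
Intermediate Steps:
$h{\left(W,t \right)} = \left(5 + t\right) \left(t + \frac{t}{W}\right)$ ($h{\left(W,t \right)} = \left(t + \frac{t}{W}\right) \left(5 + t\right) = \left(5 + t\right) \left(t + \frac{t}{W}\right)$)
$h{\left(-1,-7 \right)} \left(-1114\right) = - \frac{7 \left(5 - 7 - \left(5 - 7\right)\right)}{-1} \left(-1114\right) = \left(-7\right) \left(-1\right) \left(5 - 7 - -2\right) \left(-1114\right) = \left(-7\right) \left(-1\right) \left(5 - 7 + 2\right) \left(-1114\right) = \left(-7\right) \left(-1\right) 0 \left(-1114\right) = 0 \left(-1114\right) = 0$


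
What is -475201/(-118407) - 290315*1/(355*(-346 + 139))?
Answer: 4619698246/580075893 ≈ 7.9640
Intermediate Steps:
-475201/(-118407) - 290315*1/(355*(-346 + 139)) = -475201*(-1/118407) - 290315/(355*(-207)) = 475201/118407 - 290315/(-73485) = 475201/118407 - 290315*(-1/73485) = 475201/118407 + 58063/14697 = 4619698246/580075893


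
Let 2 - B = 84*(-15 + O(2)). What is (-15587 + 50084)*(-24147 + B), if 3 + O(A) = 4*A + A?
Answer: -809748081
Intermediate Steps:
O(A) = -3 + 5*A (O(A) = -3 + (4*A + A) = -3 + 5*A)
B = 674 (B = 2 - 84*(-15 + (-3 + 5*2)) = 2 - 84*(-15 + (-3 + 10)) = 2 - 84*(-15 + 7) = 2 - 84*(-8) = 2 - 1*(-672) = 2 + 672 = 674)
(-15587 + 50084)*(-24147 + B) = (-15587 + 50084)*(-24147 + 674) = 34497*(-23473) = -809748081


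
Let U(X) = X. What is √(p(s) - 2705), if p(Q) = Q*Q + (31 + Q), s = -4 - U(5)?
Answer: I*√2602 ≈ 51.01*I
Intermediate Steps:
s = -9 (s = -4 - 1*5 = -4 - 5 = -9)
p(Q) = 31 + Q + Q² (p(Q) = Q² + (31 + Q) = 31 + Q + Q²)
√(p(s) - 2705) = √((31 - 9 + (-9)²) - 2705) = √((31 - 9 + 81) - 2705) = √(103 - 2705) = √(-2602) = I*√2602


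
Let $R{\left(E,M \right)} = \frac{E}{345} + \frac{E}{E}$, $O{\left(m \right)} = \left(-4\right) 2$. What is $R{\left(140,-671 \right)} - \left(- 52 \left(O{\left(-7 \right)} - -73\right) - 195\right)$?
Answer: $\frac{246772}{69} \approx 3576.4$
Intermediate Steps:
$O{\left(m \right)} = -8$
$R{\left(E,M \right)} = 1 + \frac{E}{345}$ ($R{\left(E,M \right)} = E \frac{1}{345} + 1 = \frac{E}{345} + 1 = 1 + \frac{E}{345}$)
$R{\left(140,-671 \right)} - \left(- 52 \left(O{\left(-7 \right)} - -73\right) - 195\right) = \left(1 + \frac{1}{345} \cdot 140\right) - \left(- 52 \left(-8 - -73\right) - 195\right) = \left(1 + \frac{28}{69}\right) - \left(- 52 \left(-8 + 73\right) - 195\right) = \frac{97}{69} - \left(\left(-52\right) 65 - 195\right) = \frac{97}{69} - \left(-3380 - 195\right) = \frac{97}{69} - -3575 = \frac{97}{69} + 3575 = \frac{246772}{69}$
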